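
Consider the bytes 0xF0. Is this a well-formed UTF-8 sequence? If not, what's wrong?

Leading byte 0xF0 = 11110000 → 4-byte form, but only 1 byte is present.

invalid (sequence truncated)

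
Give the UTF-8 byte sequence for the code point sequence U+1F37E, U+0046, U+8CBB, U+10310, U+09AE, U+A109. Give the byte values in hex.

F0 9F 8D BE 46 E8 B2 BB F0 90 8C 90 E0 A6 AE EA 84 89

U+1F37E: 4-byte form → F0 9F 8D BE.
U+0046: 1-byte form → 46.
U+8CBB: 3-byte form → E8 B2 BB.
U+10310: 4-byte form → F0 90 8C 90.
U+09AE: 3-byte form → E0 A6 AE.
U+A109: 3-byte form → EA 84 89.
Concatenated (18 bytes): F0 9F 8D BE 46 E8 B2 BB F0 90 8C 90 E0 A6 AE EA 84 89.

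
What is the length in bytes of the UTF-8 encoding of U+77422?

U+77422 = 0x77422. UTF-8 uses 1 byte below 0x80, 2 below 0x800, 3 below 0x10000, 4 up to 0x10FFFF. 0x77422 is in U+10000–U+10FFFF → 4 bytes.

4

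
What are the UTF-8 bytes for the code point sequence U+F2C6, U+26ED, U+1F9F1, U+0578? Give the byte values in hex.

U+F2C6: 3-byte form → EF 8B 86.
U+26ED: 3-byte form → E2 9B AD.
U+1F9F1: 4-byte form → F0 9F A7 B1.
U+0578: 2-byte form → D5 B8.
Concatenated (12 bytes): EF 8B 86 E2 9B AD F0 9F A7 B1 D5 B8.

EF 8B 86 E2 9B AD F0 9F A7 B1 D5 B8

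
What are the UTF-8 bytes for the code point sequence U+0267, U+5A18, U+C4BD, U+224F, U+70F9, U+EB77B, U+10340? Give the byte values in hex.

U+0267: 2-byte form → C9 A7.
U+5A18: 3-byte form → E5 A8 98.
U+C4BD: 3-byte form → EC 92 BD.
U+224F: 3-byte form → E2 89 8F.
U+70F9: 3-byte form → E7 83 B9.
U+EB77B: 4-byte form → F3 AB 9D BB.
U+10340: 4-byte form → F0 90 8D 80.
Concatenated (22 bytes): C9 A7 E5 A8 98 EC 92 BD E2 89 8F E7 83 B9 F3 AB 9D BB F0 90 8D 80.

C9 A7 E5 A8 98 EC 92 BD E2 89 8F E7 83 B9 F3 AB 9D BB F0 90 8D 80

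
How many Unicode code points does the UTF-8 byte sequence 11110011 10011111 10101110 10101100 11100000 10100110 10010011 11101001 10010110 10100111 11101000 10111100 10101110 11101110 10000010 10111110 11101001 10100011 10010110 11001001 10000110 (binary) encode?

7

Byte at offset 0: 0xF3 = 11110011 → 4-byte char (#1). Advance 4.
Byte at offset 4: 0xE0 = 11100000 → 3-byte char (#2). Advance 3.
Byte at offset 7: 0xE9 = 11101001 → 3-byte char (#3). Advance 3.
Byte at offset 10: 0xE8 = 11101000 → 3-byte char (#4). Advance 3.
Byte at offset 13: 0xEE = 11101110 → 3-byte char (#5). Advance 3.
Byte at offset 16: 0xE9 = 11101001 → 3-byte char (#6). Advance 3.
Byte at offset 19: 0xC9 = 11001001 → 2-byte char (#7). Advance 2.
Reached end at offset 21 after 7 code points.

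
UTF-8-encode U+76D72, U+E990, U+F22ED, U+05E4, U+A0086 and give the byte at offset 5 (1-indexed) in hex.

0xEE

1-indexed offset 5 is 0-indexed offset 4.
U+76D72 → 4-byte form F1 B6 B5 B2 at offsets 0–3.
U+E990 → 3-byte form EE A6 90 at offsets 4–6.
Offset 4 falls in char 2's range; it's byte 1 of EE A6 90 = 0xEE.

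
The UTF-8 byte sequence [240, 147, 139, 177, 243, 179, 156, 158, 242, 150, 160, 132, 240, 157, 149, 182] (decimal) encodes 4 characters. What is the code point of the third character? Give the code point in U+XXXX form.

U+96804

Offset 0: leading byte 0xF0 = 11110000 → 4-byte char #1 = F0 93 8B B1.
Offset 4: leading byte 0xF3 = 11110011 → 4-byte char #2 = F3 B3 9C 9E.
Offset 8: leading byte 0xF2 = 11110010 → 4-byte char #3 = F2 96 A0 84.
Leading byte 0xF2 = 11110010 matches 11110xxx → 4-byte sequence.
Byte 1: 0xF2 = 11110010, payload 010 (3 bits).
Byte 2: 0x96 = 10010110 (10xxxxxx ✓), payload 010110.
Byte 3: 0xA0 = 10100000 (10xxxxxx ✓), payload 100000.
Byte 4: 0x84 = 10000100 (10xxxxxx ✓), payload 000100.
Concatenate: 010010110100000000100 = 0x96804 (21 bits → U+96804).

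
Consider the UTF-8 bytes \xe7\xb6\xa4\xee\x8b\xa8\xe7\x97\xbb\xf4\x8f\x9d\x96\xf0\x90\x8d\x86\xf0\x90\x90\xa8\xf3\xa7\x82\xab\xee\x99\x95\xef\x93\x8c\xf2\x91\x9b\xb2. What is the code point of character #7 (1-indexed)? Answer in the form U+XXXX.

Offset 0: leading byte 0xE7 = 11100111 → 3-byte char #1 = E7 B6 A4.
Offset 3: leading byte 0xEE = 11101110 → 3-byte char #2 = EE 8B A8.
Offset 6: leading byte 0xE7 = 11100111 → 3-byte char #3 = E7 97 BB.
Offset 9: leading byte 0xF4 = 11110100 → 4-byte char #4 = F4 8F 9D 96.
Offset 13: leading byte 0xF0 = 11110000 → 4-byte char #5 = F0 90 8D 86.
Offset 17: leading byte 0xF0 = 11110000 → 4-byte char #6 = F0 90 90 A8.
Offset 21: leading byte 0xF3 = 11110011 → 4-byte char #7 = F3 A7 82 AB.
Leading byte 0xF3 = 11110011 matches 11110xxx → 4-byte sequence.
Byte 1: 0xF3 = 11110011, payload 011 (3 bits).
Byte 2: 0xA7 = 10100111 (10xxxxxx ✓), payload 100111.
Byte 3: 0x82 = 10000010 (10xxxxxx ✓), payload 000010.
Byte 4: 0xAB = 10101011 (10xxxxxx ✓), payload 101011.
Concatenate: 011100111000010101011 = 0xE70AB (21 bits → U+E70AB).

U+E70AB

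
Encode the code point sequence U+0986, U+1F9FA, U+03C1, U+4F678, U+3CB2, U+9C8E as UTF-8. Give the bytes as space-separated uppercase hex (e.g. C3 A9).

U+0986: 3-byte form → E0 A6 86.
U+1F9FA: 4-byte form → F0 9F A7 BA.
U+03C1: 2-byte form → CF 81.
U+4F678: 4-byte form → F1 8F 99 B8.
U+3CB2: 3-byte form → E3 B2 B2.
U+9C8E: 3-byte form → E9 B2 8E.
Concatenated (19 bytes): E0 A6 86 F0 9F A7 BA CF 81 F1 8F 99 B8 E3 B2 B2 E9 B2 8E.

E0 A6 86 F0 9F A7 BA CF 81 F1 8F 99 B8 E3 B2 B2 E9 B2 8E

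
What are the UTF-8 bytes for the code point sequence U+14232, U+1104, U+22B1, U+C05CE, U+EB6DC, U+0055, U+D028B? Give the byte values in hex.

F0 94 88 B2 E1 84 84 E2 8A B1 F3 80 97 8E F3 AB 9B 9C 55 F3 90 8A 8B

U+14232: 4-byte form → F0 94 88 B2.
U+1104: 3-byte form → E1 84 84.
U+22B1: 3-byte form → E2 8A B1.
U+C05CE: 4-byte form → F3 80 97 8E.
U+EB6DC: 4-byte form → F3 AB 9B 9C.
U+0055: 1-byte form → 55.
U+D028B: 4-byte form → F3 90 8A 8B.
Concatenated (23 bytes): F0 94 88 B2 E1 84 84 E2 8A B1 F3 80 97 8E F3 AB 9B 9C 55 F3 90 8A 8B.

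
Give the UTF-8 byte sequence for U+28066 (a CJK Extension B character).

U+28066 = 0x28066 = 163942 decimal. In range U+10000–U+10FFFF → 4-byte form: 11110xxx 10xxxxxx 10xxxxxx 10xxxxxx.
Binary (21 bits): 000101000000001100110.
Split 3+6+6+6: 000 | 101000 | 000001 | 100110.
Byte 1: 11110000 = 0xF0.
Byte 2: 10101000 = 0xA8.
Byte 3: 10000001 = 0x81.
Byte 4: 10100110 = 0xA6.

F0 A8 81 A6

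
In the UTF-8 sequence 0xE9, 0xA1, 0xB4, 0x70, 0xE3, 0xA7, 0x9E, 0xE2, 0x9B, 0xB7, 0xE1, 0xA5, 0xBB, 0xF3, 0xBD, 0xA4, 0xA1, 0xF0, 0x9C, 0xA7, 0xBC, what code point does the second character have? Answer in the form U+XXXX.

U+0070

Offset 0: leading byte 0xE9 = 11101001 → 3-byte char #1 = E9 A1 B4.
Offset 3: leading byte 0x70 = 01110000 → 1-byte char #2 = 70.
Leading byte 0x70 = 01110000 matches 0xxxxxxx → 1-byte sequence.
Byte 1: 0x70 = 01110000, payload 1110000 (7 bits).
Concatenate: 1110000 = 0x70 (7 bits → U+0070).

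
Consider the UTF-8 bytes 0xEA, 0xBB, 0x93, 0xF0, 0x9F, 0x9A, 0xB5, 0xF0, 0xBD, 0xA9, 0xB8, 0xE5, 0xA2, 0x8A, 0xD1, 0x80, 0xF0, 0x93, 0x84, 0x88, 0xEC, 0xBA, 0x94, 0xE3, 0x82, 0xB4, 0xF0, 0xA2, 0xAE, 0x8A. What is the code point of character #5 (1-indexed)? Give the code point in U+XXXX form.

Offset 0: leading byte 0xEA = 11101010 → 3-byte char #1 = EA BB 93.
Offset 3: leading byte 0xF0 = 11110000 → 4-byte char #2 = F0 9F 9A B5.
Offset 7: leading byte 0xF0 = 11110000 → 4-byte char #3 = F0 BD A9 B8.
Offset 11: leading byte 0xE5 = 11100101 → 3-byte char #4 = E5 A2 8A.
Offset 14: leading byte 0xD1 = 11010001 → 2-byte char #5 = D1 80.
Leading byte 0xD1 = 11010001 matches 110xxxxx → 2-byte sequence.
Byte 1: 0xD1 = 11010001, payload 10001 (5 bits).
Byte 2: 0x80 = 10000000 (10xxxxxx ✓), payload 000000.
Concatenate: 10001000000 = 0x440 (11 bits → U+0440).

U+0440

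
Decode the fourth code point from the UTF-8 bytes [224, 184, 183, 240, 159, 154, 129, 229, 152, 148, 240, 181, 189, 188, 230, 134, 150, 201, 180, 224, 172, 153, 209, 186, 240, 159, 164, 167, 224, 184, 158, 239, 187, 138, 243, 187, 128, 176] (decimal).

Offset 0: leading byte 0xE0 = 11100000 → 3-byte char #1 = E0 B8 B7.
Offset 3: leading byte 0xF0 = 11110000 → 4-byte char #2 = F0 9F 9A 81.
Offset 7: leading byte 0xE5 = 11100101 → 3-byte char #3 = E5 98 94.
Offset 10: leading byte 0xF0 = 11110000 → 4-byte char #4 = F0 B5 BD BC.
Leading byte 0xF0 = 11110000 matches 11110xxx → 4-byte sequence.
Byte 1: 0xF0 = 11110000, payload 000 (3 bits).
Byte 2: 0xB5 = 10110101 (10xxxxxx ✓), payload 110101.
Byte 3: 0xBD = 10111101 (10xxxxxx ✓), payload 111101.
Byte 4: 0xBC = 10111100 (10xxxxxx ✓), payload 111100.
Concatenate: 000110101111101111100 = 0x35F7C (21 bits → U+35F7C).

U+35F7C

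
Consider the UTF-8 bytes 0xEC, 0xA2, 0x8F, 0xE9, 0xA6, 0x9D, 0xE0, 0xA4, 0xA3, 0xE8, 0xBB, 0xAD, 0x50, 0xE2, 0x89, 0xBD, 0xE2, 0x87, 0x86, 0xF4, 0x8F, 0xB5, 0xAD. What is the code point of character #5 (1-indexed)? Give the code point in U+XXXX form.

U+0050

Offset 0: leading byte 0xEC = 11101100 → 3-byte char #1 = EC A2 8F.
Offset 3: leading byte 0xE9 = 11101001 → 3-byte char #2 = E9 A6 9D.
Offset 6: leading byte 0xE0 = 11100000 → 3-byte char #3 = E0 A4 A3.
Offset 9: leading byte 0xE8 = 11101000 → 3-byte char #4 = E8 BB AD.
Offset 12: leading byte 0x50 = 01010000 → 1-byte char #5 = 50.
Leading byte 0x50 = 01010000 matches 0xxxxxxx → 1-byte sequence.
Byte 1: 0x50 = 01010000, payload 1010000 (7 bits).
Concatenate: 1010000 = 0x50 (7 bits → U+0050).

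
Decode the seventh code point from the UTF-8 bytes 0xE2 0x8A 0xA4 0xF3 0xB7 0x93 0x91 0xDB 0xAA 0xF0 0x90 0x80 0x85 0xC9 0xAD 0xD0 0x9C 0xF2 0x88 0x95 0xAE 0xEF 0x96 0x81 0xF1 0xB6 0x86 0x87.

Offset 0: leading byte 0xE2 = 11100010 → 3-byte char #1 = E2 8A A4.
Offset 3: leading byte 0xF3 = 11110011 → 4-byte char #2 = F3 B7 93 91.
Offset 7: leading byte 0xDB = 11011011 → 2-byte char #3 = DB AA.
Offset 9: leading byte 0xF0 = 11110000 → 4-byte char #4 = F0 90 80 85.
Offset 13: leading byte 0xC9 = 11001001 → 2-byte char #5 = C9 AD.
Offset 15: leading byte 0xD0 = 11010000 → 2-byte char #6 = D0 9C.
Offset 17: leading byte 0xF2 = 11110010 → 4-byte char #7 = F2 88 95 AE.
Leading byte 0xF2 = 11110010 matches 11110xxx → 4-byte sequence.
Byte 1: 0xF2 = 11110010, payload 010 (3 bits).
Byte 2: 0x88 = 10001000 (10xxxxxx ✓), payload 001000.
Byte 3: 0x95 = 10010101 (10xxxxxx ✓), payload 010101.
Byte 4: 0xAE = 10101110 (10xxxxxx ✓), payload 101110.
Concatenate: 010001000010101101110 = 0x8856E (21 bits → U+8856E).

U+8856E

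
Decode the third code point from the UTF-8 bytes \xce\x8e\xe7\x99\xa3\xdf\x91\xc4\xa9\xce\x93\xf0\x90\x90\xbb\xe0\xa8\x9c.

Offset 0: leading byte 0xCE = 11001110 → 2-byte char #1 = CE 8E.
Offset 2: leading byte 0xE7 = 11100111 → 3-byte char #2 = E7 99 A3.
Offset 5: leading byte 0xDF = 11011111 → 2-byte char #3 = DF 91.
Leading byte 0xDF = 11011111 matches 110xxxxx → 2-byte sequence.
Byte 1: 0xDF = 11011111, payload 11111 (5 bits).
Byte 2: 0x91 = 10010001 (10xxxxxx ✓), payload 010001.
Concatenate: 11111010001 = 0x7D1 (11 bits → U+07D1).

U+07D1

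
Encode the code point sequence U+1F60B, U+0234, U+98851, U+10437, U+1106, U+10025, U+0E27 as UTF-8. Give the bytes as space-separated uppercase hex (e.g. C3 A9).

F0 9F 98 8B C8 B4 F2 98 A1 91 F0 90 90 B7 E1 84 86 F0 90 80 A5 E0 B8 A7

U+1F60B: 4-byte form → F0 9F 98 8B.
U+0234: 2-byte form → C8 B4.
U+98851: 4-byte form → F2 98 A1 91.
U+10437: 4-byte form → F0 90 90 B7.
U+1106: 3-byte form → E1 84 86.
U+10025: 4-byte form → F0 90 80 A5.
U+0E27: 3-byte form → E0 B8 A7.
Concatenated (24 bytes): F0 9F 98 8B C8 B4 F2 98 A1 91 F0 90 90 B7 E1 84 86 F0 90 80 A5 E0 B8 A7.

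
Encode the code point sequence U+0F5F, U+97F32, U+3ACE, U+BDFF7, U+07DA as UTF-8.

U+0F5F: 3-byte form → E0 BD 9F.
U+97F32: 4-byte form → F2 97 BC B2.
U+3ACE: 3-byte form → E3 AB 8E.
U+BDFF7: 4-byte form → F2 BD BF B7.
U+07DA: 2-byte form → DF 9A.
Concatenated (16 bytes): E0 BD 9F F2 97 BC B2 E3 AB 8E F2 BD BF B7 DF 9A.

E0 BD 9F F2 97 BC B2 E3 AB 8E F2 BD BF B7 DF 9A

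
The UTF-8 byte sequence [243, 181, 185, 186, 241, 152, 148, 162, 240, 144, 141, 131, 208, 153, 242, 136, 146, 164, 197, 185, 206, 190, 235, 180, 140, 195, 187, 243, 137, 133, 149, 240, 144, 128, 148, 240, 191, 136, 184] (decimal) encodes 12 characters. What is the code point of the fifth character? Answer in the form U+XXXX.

U+884A4

Offset 0: leading byte 0xF3 = 11110011 → 4-byte char #1 = F3 B5 B9 BA.
Offset 4: leading byte 0xF1 = 11110001 → 4-byte char #2 = F1 98 94 A2.
Offset 8: leading byte 0xF0 = 11110000 → 4-byte char #3 = F0 90 8D 83.
Offset 12: leading byte 0xD0 = 11010000 → 2-byte char #4 = D0 99.
Offset 14: leading byte 0xF2 = 11110010 → 4-byte char #5 = F2 88 92 A4.
Leading byte 0xF2 = 11110010 matches 11110xxx → 4-byte sequence.
Byte 1: 0xF2 = 11110010, payload 010 (3 bits).
Byte 2: 0x88 = 10001000 (10xxxxxx ✓), payload 001000.
Byte 3: 0x92 = 10010010 (10xxxxxx ✓), payload 010010.
Byte 4: 0xA4 = 10100100 (10xxxxxx ✓), payload 100100.
Concatenate: 010001000010010100100 = 0x884A4 (21 bits → U+884A4).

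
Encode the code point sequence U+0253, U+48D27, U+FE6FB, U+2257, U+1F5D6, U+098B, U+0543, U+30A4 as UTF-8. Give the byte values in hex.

C9 93 F1 88 B4 A7 F3 BE 9B BB E2 89 97 F0 9F 97 96 E0 A6 8B D5 83 E3 82 A4

U+0253: 2-byte form → C9 93.
U+48D27: 4-byte form → F1 88 B4 A7.
U+FE6FB: 4-byte form → F3 BE 9B BB.
U+2257: 3-byte form → E2 89 97.
U+1F5D6: 4-byte form → F0 9F 97 96.
U+098B: 3-byte form → E0 A6 8B.
U+0543: 2-byte form → D5 83.
U+30A4: 3-byte form → E3 82 A4.
Concatenated (25 bytes): C9 93 F1 88 B4 A7 F3 BE 9B BB E2 89 97 F0 9F 97 96 E0 A6 8B D5 83 E3 82 A4.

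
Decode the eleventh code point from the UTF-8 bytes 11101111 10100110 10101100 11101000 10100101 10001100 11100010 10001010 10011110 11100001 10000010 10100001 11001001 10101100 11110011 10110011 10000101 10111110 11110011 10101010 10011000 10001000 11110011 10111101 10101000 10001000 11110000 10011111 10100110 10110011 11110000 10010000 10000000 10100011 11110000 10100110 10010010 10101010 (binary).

Offset 0: leading byte 0xEF = 11101111 → 3-byte char #1 = EF A6 AC.
Offset 3: leading byte 0xE8 = 11101000 → 3-byte char #2 = E8 A5 8C.
Offset 6: leading byte 0xE2 = 11100010 → 3-byte char #3 = E2 8A 9E.
Offset 9: leading byte 0xE1 = 11100001 → 3-byte char #4 = E1 82 A1.
Offset 12: leading byte 0xC9 = 11001001 → 2-byte char #5 = C9 AC.
Offset 14: leading byte 0xF3 = 11110011 → 4-byte char #6 = F3 B3 85 BE.
Offset 18: leading byte 0xF3 = 11110011 → 4-byte char #7 = F3 AA 98 88.
Offset 22: leading byte 0xF3 = 11110011 → 4-byte char #8 = F3 BD A8 88.
Offset 26: leading byte 0xF0 = 11110000 → 4-byte char #9 = F0 9F A6 B3.
Offset 30: leading byte 0xF0 = 11110000 → 4-byte char #10 = F0 90 80 A3.
Offset 34: leading byte 0xF0 = 11110000 → 4-byte char #11 = F0 A6 92 AA.
Leading byte 0xF0 = 11110000 matches 11110xxx → 4-byte sequence.
Byte 1: 0xF0 = 11110000, payload 000 (3 bits).
Byte 2: 0xA6 = 10100110 (10xxxxxx ✓), payload 100110.
Byte 3: 0x92 = 10010010 (10xxxxxx ✓), payload 010010.
Byte 4: 0xAA = 10101010 (10xxxxxx ✓), payload 101010.
Concatenate: 000100110010010101010 = 0x264AA (21 bits → U+264AA).

U+264AA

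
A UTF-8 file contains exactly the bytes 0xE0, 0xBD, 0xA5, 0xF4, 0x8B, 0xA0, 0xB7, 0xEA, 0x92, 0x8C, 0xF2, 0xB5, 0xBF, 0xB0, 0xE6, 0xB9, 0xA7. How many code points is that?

5

Byte at offset 0: 0xE0 = 11100000 → 3-byte char (#1). Advance 3.
Byte at offset 3: 0xF4 = 11110100 → 4-byte char (#2). Advance 4.
Byte at offset 7: 0xEA = 11101010 → 3-byte char (#3). Advance 3.
Byte at offset 10: 0xF2 = 11110010 → 4-byte char (#4). Advance 4.
Byte at offset 14: 0xE6 = 11100110 → 3-byte char (#5). Advance 3.
Reached end at offset 17 after 5 code points.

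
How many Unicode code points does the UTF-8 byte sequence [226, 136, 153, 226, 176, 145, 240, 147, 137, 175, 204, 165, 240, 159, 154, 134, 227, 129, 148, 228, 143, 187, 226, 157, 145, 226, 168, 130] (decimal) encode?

Byte at offset 0: 0xE2 = 11100010 → 3-byte char (#1). Advance 3.
Byte at offset 3: 0xE2 = 11100010 → 3-byte char (#2). Advance 3.
Byte at offset 6: 0xF0 = 11110000 → 4-byte char (#3). Advance 4.
Byte at offset 10: 0xCC = 11001100 → 2-byte char (#4). Advance 2.
Byte at offset 12: 0xF0 = 11110000 → 4-byte char (#5). Advance 4.
Byte at offset 16: 0xE3 = 11100011 → 3-byte char (#6). Advance 3.
Byte at offset 19: 0xE4 = 11100100 → 3-byte char (#7). Advance 3.
Byte at offset 22: 0xE2 = 11100010 → 3-byte char (#8). Advance 3.
Byte at offset 25: 0xE2 = 11100010 → 3-byte char (#9). Advance 3.
Reached end at offset 28 after 9 code points.

9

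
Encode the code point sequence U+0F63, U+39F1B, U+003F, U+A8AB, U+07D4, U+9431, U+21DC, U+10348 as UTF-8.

E0 BD A3 F0 B9 BC 9B 3F EA A2 AB DF 94 E9 90 B1 E2 87 9C F0 90 8D 88

U+0F63: 3-byte form → E0 BD A3.
U+39F1B: 4-byte form → F0 B9 BC 9B.
U+003F: 1-byte form → 3F.
U+A8AB: 3-byte form → EA A2 AB.
U+07D4: 2-byte form → DF 94.
U+9431: 3-byte form → E9 90 B1.
U+21DC: 3-byte form → E2 87 9C.
U+10348: 4-byte form → F0 90 8D 88.
Concatenated (23 bytes): E0 BD A3 F0 B9 BC 9B 3F EA A2 AB DF 94 E9 90 B1 E2 87 9C F0 90 8D 88.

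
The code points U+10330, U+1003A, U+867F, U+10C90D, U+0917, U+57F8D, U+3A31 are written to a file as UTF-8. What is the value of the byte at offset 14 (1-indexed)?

0xA4

1-indexed offset 14 is 0-indexed offset 13.
U+10330 → 4-byte form F0 90 8C B0 at offsets 0–3.
U+1003A → 4-byte form F0 90 80 BA at offsets 4–7.
U+867F → 3-byte form E8 99 BF at offsets 8–10.
U+10C90D → 4-byte form F4 8C A4 8D at offsets 11–14.
Offset 13 falls in char 4's range; it's byte 3 of F4 8C A4 8D = 0xA4.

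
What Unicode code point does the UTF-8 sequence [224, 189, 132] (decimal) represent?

Leading byte 0xE0 = 11100000 matches 1110xxxx → 3-byte sequence.
Byte 1: 0xE0 = 11100000, payload 0000 (4 bits).
Byte 2: 0xBD = 10111101 (10xxxxxx ✓), payload 111101.
Byte 3: 0x84 = 10000100 (10xxxxxx ✓), payload 000100.
Concatenate: 0000111101000100 = 0xF44 (16 bits → U+0F44).

U+0F44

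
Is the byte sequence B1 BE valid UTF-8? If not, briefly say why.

Byte 0xB1 = 10110001 has the form 10xxxxxx — a continuation byte — but there is no preceding leading byte.

invalid (continuation byte with no leading byte)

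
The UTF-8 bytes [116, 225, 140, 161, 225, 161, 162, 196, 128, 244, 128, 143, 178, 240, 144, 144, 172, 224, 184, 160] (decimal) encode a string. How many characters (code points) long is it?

7

Byte at offset 0: 0x74 = 01110100 → 1-byte char (#1). Advance 1.
Byte at offset 1: 0xE1 = 11100001 → 3-byte char (#2). Advance 3.
Byte at offset 4: 0xE1 = 11100001 → 3-byte char (#3). Advance 3.
Byte at offset 7: 0xC4 = 11000100 → 2-byte char (#4). Advance 2.
Byte at offset 9: 0xF4 = 11110100 → 4-byte char (#5). Advance 4.
Byte at offset 13: 0xF0 = 11110000 → 4-byte char (#6). Advance 4.
Byte at offset 17: 0xE0 = 11100000 → 3-byte char (#7). Advance 3.
Reached end at offset 20 after 7 code points.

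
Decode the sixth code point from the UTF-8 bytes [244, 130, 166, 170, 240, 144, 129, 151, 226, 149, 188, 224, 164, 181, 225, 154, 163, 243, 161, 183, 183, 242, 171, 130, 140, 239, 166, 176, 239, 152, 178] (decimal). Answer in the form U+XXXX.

Offset 0: leading byte 0xF4 = 11110100 → 4-byte char #1 = F4 82 A6 AA.
Offset 4: leading byte 0xF0 = 11110000 → 4-byte char #2 = F0 90 81 97.
Offset 8: leading byte 0xE2 = 11100010 → 3-byte char #3 = E2 95 BC.
Offset 11: leading byte 0xE0 = 11100000 → 3-byte char #4 = E0 A4 B5.
Offset 14: leading byte 0xE1 = 11100001 → 3-byte char #5 = E1 9A A3.
Offset 17: leading byte 0xF3 = 11110011 → 4-byte char #6 = F3 A1 B7 B7.
Leading byte 0xF3 = 11110011 matches 11110xxx → 4-byte sequence.
Byte 1: 0xF3 = 11110011, payload 011 (3 bits).
Byte 2: 0xA1 = 10100001 (10xxxxxx ✓), payload 100001.
Byte 3: 0xB7 = 10110111 (10xxxxxx ✓), payload 110111.
Byte 4: 0xB7 = 10110111 (10xxxxxx ✓), payload 110111.
Concatenate: 011100001110111110111 = 0xE1DF7 (21 bits → U+E1DF7).

U+E1DF7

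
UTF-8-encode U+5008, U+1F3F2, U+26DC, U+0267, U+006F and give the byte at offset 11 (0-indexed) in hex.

U+5008 → 3-byte form E5 80 88 at offsets 0–2.
U+1F3F2 → 4-byte form F0 9F 8F B2 at offsets 3–6.
U+26DC → 3-byte form E2 9B 9C at offsets 7–9.
U+0267 → 2-byte form C9 A7 at offsets 10–11.
Offset 11 falls in char 4's range; it's byte 2 of C9 A7 = 0xA7.

0xA7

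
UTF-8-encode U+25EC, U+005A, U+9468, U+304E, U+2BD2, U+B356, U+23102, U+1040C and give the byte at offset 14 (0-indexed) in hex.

0x8D

U+25EC → 3-byte form E2 97 AC at offsets 0–2.
U+005A → 1-byte form 5A at offsets 3–3.
U+9468 → 3-byte form E9 91 A8 at offsets 4–6.
U+304E → 3-byte form E3 81 8E at offsets 7–9.
U+2BD2 → 3-byte form E2 AF 92 at offsets 10–12.
U+B356 → 3-byte form EB 8D 96 at offsets 13–15.
Offset 14 falls in char 6's range; it's byte 2 of EB 8D 96 = 0x8D.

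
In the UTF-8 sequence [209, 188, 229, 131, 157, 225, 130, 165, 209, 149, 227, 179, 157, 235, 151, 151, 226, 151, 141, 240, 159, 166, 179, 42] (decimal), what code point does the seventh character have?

U+25CD

Offset 0: leading byte 0xD1 = 11010001 → 2-byte char #1 = D1 BC.
Offset 2: leading byte 0xE5 = 11100101 → 3-byte char #2 = E5 83 9D.
Offset 5: leading byte 0xE1 = 11100001 → 3-byte char #3 = E1 82 A5.
Offset 8: leading byte 0xD1 = 11010001 → 2-byte char #4 = D1 95.
Offset 10: leading byte 0xE3 = 11100011 → 3-byte char #5 = E3 B3 9D.
Offset 13: leading byte 0xEB = 11101011 → 3-byte char #6 = EB 97 97.
Offset 16: leading byte 0xE2 = 11100010 → 3-byte char #7 = E2 97 8D.
Leading byte 0xE2 = 11100010 matches 1110xxxx → 3-byte sequence.
Byte 1: 0xE2 = 11100010, payload 0010 (4 bits).
Byte 2: 0x97 = 10010111 (10xxxxxx ✓), payload 010111.
Byte 3: 0x8D = 10001101 (10xxxxxx ✓), payload 001101.
Concatenate: 0010010111001101 = 0x25CD (16 bits → U+25CD).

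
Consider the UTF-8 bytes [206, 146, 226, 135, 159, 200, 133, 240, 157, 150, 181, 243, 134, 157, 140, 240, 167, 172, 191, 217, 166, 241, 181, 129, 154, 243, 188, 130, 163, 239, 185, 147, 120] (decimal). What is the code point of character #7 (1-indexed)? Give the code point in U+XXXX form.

Offset 0: leading byte 0xCE = 11001110 → 2-byte char #1 = CE 92.
Offset 2: leading byte 0xE2 = 11100010 → 3-byte char #2 = E2 87 9F.
Offset 5: leading byte 0xC8 = 11001000 → 2-byte char #3 = C8 85.
Offset 7: leading byte 0xF0 = 11110000 → 4-byte char #4 = F0 9D 96 B5.
Offset 11: leading byte 0xF3 = 11110011 → 4-byte char #5 = F3 86 9D 8C.
Offset 15: leading byte 0xF0 = 11110000 → 4-byte char #6 = F0 A7 AC BF.
Offset 19: leading byte 0xD9 = 11011001 → 2-byte char #7 = D9 A6.
Leading byte 0xD9 = 11011001 matches 110xxxxx → 2-byte sequence.
Byte 1: 0xD9 = 11011001, payload 11001 (5 bits).
Byte 2: 0xA6 = 10100110 (10xxxxxx ✓), payload 100110.
Concatenate: 11001100110 = 0x666 (11 bits → U+0666).

U+0666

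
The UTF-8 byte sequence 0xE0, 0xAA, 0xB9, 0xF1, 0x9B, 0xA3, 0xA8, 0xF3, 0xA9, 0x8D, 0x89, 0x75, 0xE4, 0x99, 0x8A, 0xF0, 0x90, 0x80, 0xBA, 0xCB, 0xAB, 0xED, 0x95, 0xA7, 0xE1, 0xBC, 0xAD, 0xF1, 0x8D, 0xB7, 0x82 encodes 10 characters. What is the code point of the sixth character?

U+1003A

Offset 0: leading byte 0xE0 = 11100000 → 3-byte char #1 = E0 AA B9.
Offset 3: leading byte 0xF1 = 11110001 → 4-byte char #2 = F1 9B A3 A8.
Offset 7: leading byte 0xF3 = 11110011 → 4-byte char #3 = F3 A9 8D 89.
Offset 11: leading byte 0x75 = 01110101 → 1-byte char #4 = 75.
Offset 12: leading byte 0xE4 = 11100100 → 3-byte char #5 = E4 99 8A.
Offset 15: leading byte 0xF0 = 11110000 → 4-byte char #6 = F0 90 80 BA.
Leading byte 0xF0 = 11110000 matches 11110xxx → 4-byte sequence.
Byte 1: 0xF0 = 11110000, payload 000 (3 bits).
Byte 2: 0x90 = 10010000 (10xxxxxx ✓), payload 010000.
Byte 3: 0x80 = 10000000 (10xxxxxx ✓), payload 000000.
Byte 4: 0xBA = 10111010 (10xxxxxx ✓), payload 111010.
Concatenate: 000010000000000111010 = 0x1003A (21 bits → U+1003A).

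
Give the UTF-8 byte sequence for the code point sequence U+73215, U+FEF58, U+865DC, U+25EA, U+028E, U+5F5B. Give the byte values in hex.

F1 B3 88 95 F3 BE BD 98 F2 86 97 9C E2 97 AA CA 8E E5 BD 9B

U+73215: 4-byte form → F1 B3 88 95.
U+FEF58: 4-byte form → F3 BE BD 98.
U+865DC: 4-byte form → F2 86 97 9C.
U+25EA: 3-byte form → E2 97 AA.
U+028E: 2-byte form → CA 8E.
U+5F5B: 3-byte form → E5 BD 9B.
Concatenated (20 bytes): F1 B3 88 95 F3 BE BD 98 F2 86 97 9C E2 97 AA CA 8E E5 BD 9B.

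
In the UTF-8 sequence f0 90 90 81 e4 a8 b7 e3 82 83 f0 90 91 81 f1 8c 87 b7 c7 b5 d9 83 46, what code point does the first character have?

Offset 0: leading byte 0xF0 = 11110000 → 4-byte char #1 = F0 90 90 81.
Leading byte 0xF0 = 11110000 matches 11110xxx → 4-byte sequence.
Byte 1: 0xF0 = 11110000, payload 000 (3 bits).
Byte 2: 0x90 = 10010000 (10xxxxxx ✓), payload 010000.
Byte 3: 0x90 = 10010000 (10xxxxxx ✓), payload 010000.
Byte 4: 0x81 = 10000001 (10xxxxxx ✓), payload 000001.
Concatenate: 000010000010000000001 = 0x10401 (21 bits → U+10401).

U+10401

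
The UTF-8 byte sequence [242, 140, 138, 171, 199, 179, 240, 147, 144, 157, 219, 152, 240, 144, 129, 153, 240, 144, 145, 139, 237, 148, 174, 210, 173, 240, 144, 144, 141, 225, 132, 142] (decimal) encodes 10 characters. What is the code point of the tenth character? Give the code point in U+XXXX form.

Offset 0: leading byte 0xF2 = 11110010 → 4-byte char #1 = F2 8C 8A AB.
Offset 4: leading byte 0xC7 = 11000111 → 2-byte char #2 = C7 B3.
Offset 6: leading byte 0xF0 = 11110000 → 4-byte char #3 = F0 93 90 9D.
Offset 10: leading byte 0xDB = 11011011 → 2-byte char #4 = DB 98.
Offset 12: leading byte 0xF0 = 11110000 → 4-byte char #5 = F0 90 81 99.
Offset 16: leading byte 0xF0 = 11110000 → 4-byte char #6 = F0 90 91 8B.
Offset 20: leading byte 0xED = 11101101 → 3-byte char #7 = ED 94 AE.
Offset 23: leading byte 0xD2 = 11010010 → 2-byte char #8 = D2 AD.
Offset 25: leading byte 0xF0 = 11110000 → 4-byte char #9 = F0 90 90 8D.
Offset 29: leading byte 0xE1 = 11100001 → 3-byte char #10 = E1 84 8E.
Leading byte 0xE1 = 11100001 matches 1110xxxx → 3-byte sequence.
Byte 1: 0xE1 = 11100001, payload 0001 (4 bits).
Byte 2: 0x84 = 10000100 (10xxxxxx ✓), payload 000100.
Byte 3: 0x8E = 10001110 (10xxxxxx ✓), payload 001110.
Concatenate: 0001000100001110 = 0x110E (16 bits → U+110E).

U+110E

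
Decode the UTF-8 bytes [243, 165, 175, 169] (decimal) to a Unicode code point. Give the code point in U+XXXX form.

Leading byte 0xF3 = 11110011 matches 11110xxx → 4-byte sequence.
Byte 1: 0xF3 = 11110011, payload 011 (3 bits).
Byte 2: 0xA5 = 10100101 (10xxxxxx ✓), payload 100101.
Byte 3: 0xAF = 10101111 (10xxxxxx ✓), payload 101111.
Byte 4: 0xA9 = 10101001 (10xxxxxx ✓), payload 101001.
Concatenate: 011100101101111101001 = 0xE5BE9 (21 bits → U+E5BE9).

U+E5BE9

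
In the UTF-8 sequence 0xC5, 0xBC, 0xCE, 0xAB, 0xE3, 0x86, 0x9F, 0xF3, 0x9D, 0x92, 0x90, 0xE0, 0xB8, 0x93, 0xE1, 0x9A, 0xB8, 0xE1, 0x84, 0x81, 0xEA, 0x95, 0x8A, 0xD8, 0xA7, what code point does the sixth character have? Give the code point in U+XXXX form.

U+16B8

Offset 0: leading byte 0xC5 = 11000101 → 2-byte char #1 = C5 BC.
Offset 2: leading byte 0xCE = 11001110 → 2-byte char #2 = CE AB.
Offset 4: leading byte 0xE3 = 11100011 → 3-byte char #3 = E3 86 9F.
Offset 7: leading byte 0xF3 = 11110011 → 4-byte char #4 = F3 9D 92 90.
Offset 11: leading byte 0xE0 = 11100000 → 3-byte char #5 = E0 B8 93.
Offset 14: leading byte 0xE1 = 11100001 → 3-byte char #6 = E1 9A B8.
Leading byte 0xE1 = 11100001 matches 1110xxxx → 3-byte sequence.
Byte 1: 0xE1 = 11100001, payload 0001 (4 bits).
Byte 2: 0x9A = 10011010 (10xxxxxx ✓), payload 011010.
Byte 3: 0xB8 = 10111000 (10xxxxxx ✓), payload 111000.
Concatenate: 0001011010111000 = 0x16B8 (16 bits → U+16B8).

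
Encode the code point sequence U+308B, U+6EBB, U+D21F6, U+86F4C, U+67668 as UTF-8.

U+308B: 3-byte form → E3 82 8B.
U+6EBB: 3-byte form → E6 BA BB.
U+D21F6: 4-byte form → F3 92 87 B6.
U+86F4C: 4-byte form → F2 86 BD 8C.
U+67668: 4-byte form → F1 A7 99 A8.
Concatenated (18 bytes): E3 82 8B E6 BA BB F3 92 87 B6 F2 86 BD 8C F1 A7 99 A8.

E3 82 8B E6 BA BB F3 92 87 B6 F2 86 BD 8C F1 A7 99 A8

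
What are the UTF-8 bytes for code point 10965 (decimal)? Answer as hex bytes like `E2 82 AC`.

U+2AD5 = 0x2AD5 = 10965 decimal. In range U+0800–U+FFFF → 3-byte form: 1110xxxx 10xxxxxx 10xxxxxx.
Binary (16 bits): 0010101011010101.
Split 4+6+6: 0010 | 101011 | 010101.
Byte 1: 11100010 = 0xE2.
Byte 2: 10101011 = 0xAB.
Byte 3: 10010101 = 0x95.

E2 AB 95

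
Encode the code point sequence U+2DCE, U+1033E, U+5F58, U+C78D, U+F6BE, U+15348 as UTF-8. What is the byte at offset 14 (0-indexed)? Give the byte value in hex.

0x9A

U+2DCE → 3-byte form E2 B7 8E at offsets 0–2.
U+1033E → 4-byte form F0 90 8C BE at offsets 3–6.
U+5F58 → 3-byte form E5 BD 98 at offsets 7–9.
U+C78D → 3-byte form EC 9E 8D at offsets 10–12.
U+F6BE → 3-byte form EF 9A BE at offsets 13–15.
Offset 14 falls in char 5's range; it's byte 2 of EF 9A BE = 0x9A.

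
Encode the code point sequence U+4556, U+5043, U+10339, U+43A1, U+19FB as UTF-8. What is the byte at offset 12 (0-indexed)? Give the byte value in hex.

U+4556 → 3-byte form E4 95 96 at offsets 0–2.
U+5043 → 3-byte form E5 81 83 at offsets 3–5.
U+10339 → 4-byte form F0 90 8C B9 at offsets 6–9.
U+43A1 → 3-byte form E4 8E A1 at offsets 10–12.
Offset 12 falls in char 4's range; it's byte 3 of E4 8E A1 = 0xA1.

0xA1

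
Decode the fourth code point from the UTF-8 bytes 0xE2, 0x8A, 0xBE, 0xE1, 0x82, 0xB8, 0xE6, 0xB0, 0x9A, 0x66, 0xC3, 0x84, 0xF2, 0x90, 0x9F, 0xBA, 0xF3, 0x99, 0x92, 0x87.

Offset 0: leading byte 0xE2 = 11100010 → 3-byte char #1 = E2 8A BE.
Offset 3: leading byte 0xE1 = 11100001 → 3-byte char #2 = E1 82 B8.
Offset 6: leading byte 0xE6 = 11100110 → 3-byte char #3 = E6 B0 9A.
Offset 9: leading byte 0x66 = 01100110 → 1-byte char #4 = 66.
Leading byte 0x66 = 01100110 matches 0xxxxxxx → 1-byte sequence.
Byte 1: 0x66 = 01100110, payload 1100110 (7 bits).
Concatenate: 1100110 = 0x66 (7 bits → U+0066).

U+0066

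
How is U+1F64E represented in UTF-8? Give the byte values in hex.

F0 9F 99 8E

U+1F64E = 0x1F64E = 128590 decimal. In range U+10000–U+10FFFF → 4-byte form: 11110xxx 10xxxxxx 10xxxxxx 10xxxxxx.
Binary (21 bits): 000011111011001001110.
Split 3+6+6+6: 000 | 011111 | 011001 | 001110.
Byte 1: 11110000 = 0xF0.
Byte 2: 10011111 = 0x9F.
Byte 3: 10011001 = 0x99.
Byte 4: 10001110 = 0x8E.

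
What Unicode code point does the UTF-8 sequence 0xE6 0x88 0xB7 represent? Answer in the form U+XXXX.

Leading byte 0xE6 = 11100110 matches 1110xxxx → 3-byte sequence.
Byte 1: 0xE6 = 11100110, payload 0110 (4 bits).
Byte 2: 0x88 = 10001000 (10xxxxxx ✓), payload 001000.
Byte 3: 0xB7 = 10110111 (10xxxxxx ✓), payload 110111.
Concatenate: 0110001000110111 = 0x6237 (16 bits → U+6237).

U+6237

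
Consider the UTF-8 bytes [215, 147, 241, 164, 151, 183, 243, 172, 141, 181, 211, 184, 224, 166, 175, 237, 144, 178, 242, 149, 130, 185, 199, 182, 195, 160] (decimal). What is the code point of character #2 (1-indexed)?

U+645F7

Offset 0: leading byte 0xD7 = 11010111 → 2-byte char #1 = D7 93.
Offset 2: leading byte 0xF1 = 11110001 → 4-byte char #2 = F1 A4 97 B7.
Leading byte 0xF1 = 11110001 matches 11110xxx → 4-byte sequence.
Byte 1: 0xF1 = 11110001, payload 001 (3 bits).
Byte 2: 0xA4 = 10100100 (10xxxxxx ✓), payload 100100.
Byte 3: 0x97 = 10010111 (10xxxxxx ✓), payload 010111.
Byte 4: 0xB7 = 10110111 (10xxxxxx ✓), payload 110111.
Concatenate: 001100100010111110111 = 0x645F7 (21 bits → U+645F7).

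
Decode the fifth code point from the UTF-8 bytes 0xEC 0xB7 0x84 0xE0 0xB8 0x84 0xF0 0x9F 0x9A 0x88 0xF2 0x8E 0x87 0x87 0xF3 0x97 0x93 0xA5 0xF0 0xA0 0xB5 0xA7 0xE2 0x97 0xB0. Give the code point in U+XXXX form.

Offset 0: leading byte 0xEC = 11101100 → 3-byte char #1 = EC B7 84.
Offset 3: leading byte 0xE0 = 11100000 → 3-byte char #2 = E0 B8 84.
Offset 6: leading byte 0xF0 = 11110000 → 4-byte char #3 = F0 9F 9A 88.
Offset 10: leading byte 0xF2 = 11110010 → 4-byte char #4 = F2 8E 87 87.
Offset 14: leading byte 0xF3 = 11110011 → 4-byte char #5 = F3 97 93 A5.
Leading byte 0xF3 = 11110011 matches 11110xxx → 4-byte sequence.
Byte 1: 0xF3 = 11110011, payload 011 (3 bits).
Byte 2: 0x97 = 10010111 (10xxxxxx ✓), payload 010111.
Byte 3: 0x93 = 10010011 (10xxxxxx ✓), payload 010011.
Byte 4: 0xA5 = 10100101 (10xxxxxx ✓), payload 100101.
Concatenate: 011010111010011100101 = 0xD74E5 (21 bits → U+D74E5).

U+D74E5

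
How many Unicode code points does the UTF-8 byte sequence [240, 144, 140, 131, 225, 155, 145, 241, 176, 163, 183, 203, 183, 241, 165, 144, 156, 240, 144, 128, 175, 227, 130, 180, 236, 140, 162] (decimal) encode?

8

Byte at offset 0: 0xF0 = 11110000 → 4-byte char (#1). Advance 4.
Byte at offset 4: 0xE1 = 11100001 → 3-byte char (#2). Advance 3.
Byte at offset 7: 0xF1 = 11110001 → 4-byte char (#3). Advance 4.
Byte at offset 11: 0xCB = 11001011 → 2-byte char (#4). Advance 2.
Byte at offset 13: 0xF1 = 11110001 → 4-byte char (#5). Advance 4.
Byte at offset 17: 0xF0 = 11110000 → 4-byte char (#6). Advance 4.
Byte at offset 21: 0xE3 = 11100011 → 3-byte char (#7). Advance 3.
Byte at offset 24: 0xEC = 11101100 → 3-byte char (#8). Advance 3.
Reached end at offset 27 after 8 code points.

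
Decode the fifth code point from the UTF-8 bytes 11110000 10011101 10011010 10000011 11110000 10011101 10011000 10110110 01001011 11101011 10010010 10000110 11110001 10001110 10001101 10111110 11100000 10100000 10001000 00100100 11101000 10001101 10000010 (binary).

Offset 0: leading byte 0xF0 = 11110000 → 4-byte char #1 = F0 9D 9A 83.
Offset 4: leading byte 0xF0 = 11110000 → 4-byte char #2 = F0 9D 98 B6.
Offset 8: leading byte 0x4B = 01001011 → 1-byte char #3 = 4B.
Offset 9: leading byte 0xEB = 11101011 → 3-byte char #4 = EB 92 86.
Offset 12: leading byte 0xF1 = 11110001 → 4-byte char #5 = F1 8E 8D BE.
Leading byte 0xF1 = 11110001 matches 11110xxx → 4-byte sequence.
Byte 1: 0xF1 = 11110001, payload 001 (3 bits).
Byte 2: 0x8E = 10001110 (10xxxxxx ✓), payload 001110.
Byte 3: 0x8D = 10001101 (10xxxxxx ✓), payload 001101.
Byte 4: 0xBE = 10111110 (10xxxxxx ✓), payload 111110.
Concatenate: 001001110001101111110 = 0x4E37E (21 bits → U+4E37E).

U+4E37E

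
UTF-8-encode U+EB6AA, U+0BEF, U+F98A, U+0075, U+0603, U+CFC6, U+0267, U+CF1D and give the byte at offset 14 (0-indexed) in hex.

U+EB6AA → 4-byte form F3 AB 9A AA at offsets 0–3.
U+0BEF → 3-byte form E0 AF AF at offsets 4–6.
U+F98A → 3-byte form EF A6 8A at offsets 7–9.
U+0075 → 1-byte form 75 at offsets 10–10.
U+0603 → 2-byte form D8 83 at offsets 11–12.
U+CFC6 → 3-byte form EC BF 86 at offsets 13–15.
Offset 14 falls in char 6's range; it's byte 2 of EC BF 86 = 0xBF.

0xBF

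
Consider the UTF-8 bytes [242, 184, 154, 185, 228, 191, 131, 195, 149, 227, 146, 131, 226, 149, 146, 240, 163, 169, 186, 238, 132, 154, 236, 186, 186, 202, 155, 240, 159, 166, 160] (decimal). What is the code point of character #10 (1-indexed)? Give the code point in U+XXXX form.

Offset 0: leading byte 0xF2 = 11110010 → 4-byte char #1 = F2 B8 9A B9.
Offset 4: leading byte 0xE4 = 11100100 → 3-byte char #2 = E4 BF 83.
Offset 7: leading byte 0xC3 = 11000011 → 2-byte char #3 = C3 95.
Offset 9: leading byte 0xE3 = 11100011 → 3-byte char #4 = E3 92 83.
Offset 12: leading byte 0xE2 = 11100010 → 3-byte char #5 = E2 95 92.
Offset 15: leading byte 0xF0 = 11110000 → 4-byte char #6 = F0 A3 A9 BA.
Offset 19: leading byte 0xEE = 11101110 → 3-byte char #7 = EE 84 9A.
Offset 22: leading byte 0xEC = 11101100 → 3-byte char #8 = EC BA BA.
Offset 25: leading byte 0xCA = 11001010 → 2-byte char #9 = CA 9B.
Offset 27: leading byte 0xF0 = 11110000 → 4-byte char #10 = F0 9F A6 A0.
Leading byte 0xF0 = 11110000 matches 11110xxx → 4-byte sequence.
Byte 1: 0xF0 = 11110000, payload 000 (3 bits).
Byte 2: 0x9F = 10011111 (10xxxxxx ✓), payload 011111.
Byte 3: 0xA6 = 10100110 (10xxxxxx ✓), payload 100110.
Byte 4: 0xA0 = 10100000 (10xxxxxx ✓), payload 100000.
Concatenate: 000011111100110100000 = 0x1F9A0 (21 bits → U+1F9A0).

U+1F9A0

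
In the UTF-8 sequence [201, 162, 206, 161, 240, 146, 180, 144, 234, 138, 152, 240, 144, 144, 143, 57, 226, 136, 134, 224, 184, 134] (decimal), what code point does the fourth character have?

Offset 0: leading byte 0xC9 = 11001001 → 2-byte char #1 = C9 A2.
Offset 2: leading byte 0xCE = 11001110 → 2-byte char #2 = CE A1.
Offset 4: leading byte 0xF0 = 11110000 → 4-byte char #3 = F0 92 B4 90.
Offset 8: leading byte 0xEA = 11101010 → 3-byte char #4 = EA 8A 98.
Leading byte 0xEA = 11101010 matches 1110xxxx → 3-byte sequence.
Byte 1: 0xEA = 11101010, payload 1010 (4 bits).
Byte 2: 0x8A = 10001010 (10xxxxxx ✓), payload 001010.
Byte 3: 0x98 = 10011000 (10xxxxxx ✓), payload 011000.
Concatenate: 1010001010011000 = 0xA298 (16 bits → U+A298).

U+A298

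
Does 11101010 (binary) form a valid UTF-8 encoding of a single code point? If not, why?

Leading byte 0xEA = 11101010 → 3-byte form, but only 1 byte is present.

invalid (sequence truncated)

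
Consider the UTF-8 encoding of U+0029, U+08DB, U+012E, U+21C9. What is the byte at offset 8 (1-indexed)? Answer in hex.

0x87

1-indexed offset 8 is 0-indexed offset 7.
U+0029 → 1-byte form 29 at offsets 0–0.
U+08DB → 3-byte form E0 A3 9B at offsets 1–3.
U+012E → 2-byte form C4 AE at offsets 4–5.
U+21C9 → 3-byte form E2 87 89 at offsets 6–8.
Offset 7 falls in char 4's range; it's byte 2 of E2 87 89 = 0x87.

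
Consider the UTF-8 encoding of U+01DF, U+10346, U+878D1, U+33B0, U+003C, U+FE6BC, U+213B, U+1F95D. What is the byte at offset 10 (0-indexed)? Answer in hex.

U+01DF → 2-byte form C7 9F at offsets 0–1.
U+10346 → 4-byte form F0 90 8D 86 at offsets 2–5.
U+878D1 → 4-byte form F2 87 A3 91 at offsets 6–9.
U+33B0 → 3-byte form E3 8E B0 at offsets 10–12.
Offset 10 falls in char 4's range; it's byte 1 of E3 8E B0 = 0xE3.

0xE3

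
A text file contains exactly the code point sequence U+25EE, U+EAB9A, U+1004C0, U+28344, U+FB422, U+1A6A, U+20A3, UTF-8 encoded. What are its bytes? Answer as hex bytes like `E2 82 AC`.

U+25EE: 3-byte form → E2 97 AE.
U+EAB9A: 4-byte form → F3 AA AE 9A.
U+1004C0: 4-byte form → F4 80 93 80.
U+28344: 4-byte form → F0 A8 8D 84.
U+FB422: 4-byte form → F3 BB 90 A2.
U+1A6A: 3-byte form → E1 A9 AA.
U+20A3: 3-byte form → E2 82 A3.
Concatenated (25 bytes): E2 97 AE F3 AA AE 9A F4 80 93 80 F0 A8 8D 84 F3 BB 90 A2 E1 A9 AA E2 82 A3.

E2 97 AE F3 AA AE 9A F4 80 93 80 F0 A8 8D 84 F3 BB 90 A2 E1 A9 AA E2 82 A3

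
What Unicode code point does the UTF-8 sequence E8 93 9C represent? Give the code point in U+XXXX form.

U+84DC

Leading byte 0xE8 = 11101000 matches 1110xxxx → 3-byte sequence.
Byte 1: 0xE8 = 11101000, payload 1000 (4 bits).
Byte 2: 0x93 = 10010011 (10xxxxxx ✓), payload 010011.
Byte 3: 0x9C = 10011100 (10xxxxxx ✓), payload 011100.
Concatenate: 1000010011011100 = 0x84DC (16 bits → U+84DC).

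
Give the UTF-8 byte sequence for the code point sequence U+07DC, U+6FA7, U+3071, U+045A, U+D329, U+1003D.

DF 9C E6 BE A7 E3 81 B1 D1 9A ED 8C A9 F0 90 80 BD

U+07DC: 2-byte form → DF 9C.
U+6FA7: 3-byte form → E6 BE A7.
U+3071: 3-byte form → E3 81 B1.
U+045A: 2-byte form → D1 9A.
U+D329: 3-byte form → ED 8C A9.
U+1003D: 4-byte form → F0 90 80 BD.
Concatenated (17 bytes): DF 9C E6 BE A7 E3 81 B1 D1 9A ED 8C A9 F0 90 80 BD.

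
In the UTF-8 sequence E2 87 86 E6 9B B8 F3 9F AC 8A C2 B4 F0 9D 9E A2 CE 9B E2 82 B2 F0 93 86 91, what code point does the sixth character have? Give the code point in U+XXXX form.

U+039B

Offset 0: leading byte 0xE2 = 11100010 → 3-byte char #1 = E2 87 86.
Offset 3: leading byte 0xE6 = 11100110 → 3-byte char #2 = E6 9B B8.
Offset 6: leading byte 0xF3 = 11110011 → 4-byte char #3 = F3 9F AC 8A.
Offset 10: leading byte 0xC2 = 11000010 → 2-byte char #4 = C2 B4.
Offset 12: leading byte 0xF0 = 11110000 → 4-byte char #5 = F0 9D 9E A2.
Offset 16: leading byte 0xCE = 11001110 → 2-byte char #6 = CE 9B.
Leading byte 0xCE = 11001110 matches 110xxxxx → 2-byte sequence.
Byte 1: 0xCE = 11001110, payload 01110 (5 bits).
Byte 2: 0x9B = 10011011 (10xxxxxx ✓), payload 011011.
Concatenate: 01110011011 = 0x39B (11 bits → U+039B).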